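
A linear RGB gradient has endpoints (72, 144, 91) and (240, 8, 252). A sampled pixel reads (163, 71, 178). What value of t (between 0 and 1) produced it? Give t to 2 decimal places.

0.54

Invert the lerp on the R channel (largest span, 168): t = (163 − 72) / (240 − 72) = 91/168 = 0.54167.
Check on G: (71 − 144)/(8 − 144) = 0.5368 ✓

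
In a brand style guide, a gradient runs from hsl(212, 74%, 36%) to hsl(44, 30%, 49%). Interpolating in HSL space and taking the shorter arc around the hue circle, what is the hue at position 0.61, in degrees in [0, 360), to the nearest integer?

110

Hue arc: Δh = 44 − 212 = -168° (|Δh| ≤ 180, already the shorter path).
H = 212 + 0.61 × (-168) = 109.52 → 110°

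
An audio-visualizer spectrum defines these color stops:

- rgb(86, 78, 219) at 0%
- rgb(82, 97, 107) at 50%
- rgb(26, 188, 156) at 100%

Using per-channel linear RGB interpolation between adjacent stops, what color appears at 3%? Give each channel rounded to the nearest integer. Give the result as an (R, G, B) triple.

3% lies between the 0% and 50% stops, so the local fraction is t = (3 − 0)/(50 − 0) = 3/50 ≈ 0.06.
R = 86 + 0.06 × (82 − 86) = 85.76 → 86
G = 78 + 0.06 × (97 − 78) = 79.14 → 79
B = 219 + 0.06 × (107 − 219) = 212.28 → 212

(86, 79, 212)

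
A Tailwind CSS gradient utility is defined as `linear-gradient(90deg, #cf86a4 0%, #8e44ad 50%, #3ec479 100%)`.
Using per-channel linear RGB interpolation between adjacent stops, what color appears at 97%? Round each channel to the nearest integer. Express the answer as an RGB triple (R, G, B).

(67, 188, 124)

97% lies between the 50% and 100% stops, so the local fraction is t = (97 − 50)/(100 − 50) = 47/50 ≈ 0.94.
#8e44ad → (142, 68, 173); #3ec479 → (62, 196, 121).
R = 142 + 0.94 × (62 − 142) = 66.8 → 67
G = 68 + 0.94 × (196 − 68) = 188.32 → 188
B = 173 + 0.94 × (121 − 173) = 124.12 → 124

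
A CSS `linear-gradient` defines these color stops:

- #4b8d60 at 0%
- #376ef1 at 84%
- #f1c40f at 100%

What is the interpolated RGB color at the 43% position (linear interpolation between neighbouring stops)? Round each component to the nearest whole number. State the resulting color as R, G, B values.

43% lies between the 0% and 84% stops, so the local fraction is t = (43 − 0)/(84 − 0) = 43/84 ≈ 0.5119.
#4b8d60 → (75, 141, 96); #376ef1 → (55, 110, 241).
R = 75 + 0.5119 × (55 − 75) = 64.762 → 65
G = 141 + 0.5119 × (110 − 141) = 125.131 → 125
B = 96 + 0.5119 × (241 − 96) = 170.226 → 170

(65, 125, 170)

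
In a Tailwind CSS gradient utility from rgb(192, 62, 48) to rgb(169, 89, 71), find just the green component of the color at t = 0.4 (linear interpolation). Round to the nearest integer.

73

G = 62 + 0.4 × (89 − 62) = 72.8 → 73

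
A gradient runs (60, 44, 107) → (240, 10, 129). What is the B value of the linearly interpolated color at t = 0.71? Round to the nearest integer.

123

B = 107 + 0.71 × (129 − 107) = 122.62 → 123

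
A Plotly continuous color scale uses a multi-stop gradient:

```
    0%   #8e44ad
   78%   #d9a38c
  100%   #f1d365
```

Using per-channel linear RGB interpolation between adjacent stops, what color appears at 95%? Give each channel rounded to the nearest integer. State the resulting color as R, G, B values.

(236, 200, 110)

95% lies between the 78% and 100% stops, so the local fraction is t = (95 − 78)/(100 − 78) = 17/22 ≈ 0.7727.
#d9a38c → (217, 163, 140); #f1d365 → (241, 211, 101).
R = 217 + 0.7727 × (241 − 217) = 235.545 → 236
G = 163 + 0.7727 × (211 − 163) = 200.09 → 200
B = 140 + 0.7727 × (101 − 140) = 109.865 → 110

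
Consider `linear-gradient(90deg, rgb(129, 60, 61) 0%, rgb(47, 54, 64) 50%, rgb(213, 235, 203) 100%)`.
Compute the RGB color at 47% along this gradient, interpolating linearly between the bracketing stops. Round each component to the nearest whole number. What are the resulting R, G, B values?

(52, 54, 64)

47% lies between the 0% and 50% stops, so the local fraction is t = (47 − 0)/(50 − 0) = 47/50 ≈ 0.94.
R = 129 + 0.94 × (47 − 129) = 51.92 → 52
G = 60 + 0.94 × (54 − 60) = 54.36 → 54
B = 61 + 0.94 × (64 − 61) = 63.82 → 64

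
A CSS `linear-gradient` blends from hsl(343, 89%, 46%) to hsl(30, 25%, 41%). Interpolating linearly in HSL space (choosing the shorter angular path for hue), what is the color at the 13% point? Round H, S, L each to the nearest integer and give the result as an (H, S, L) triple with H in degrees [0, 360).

(349, 81, 45)

Hue: 30 − 343 = -313°, but |-313| > 180 so the shorter arc goes the other way: Δh = -313 + 360 = 47°.
H = 343 + 0.13 × (47) = 349.11 → 349°
S = 89 + 0.13 × (25 − 89) = 80.68 → 81%
L = 46 + 0.13 × (41 − 46) = 45.35 → 45%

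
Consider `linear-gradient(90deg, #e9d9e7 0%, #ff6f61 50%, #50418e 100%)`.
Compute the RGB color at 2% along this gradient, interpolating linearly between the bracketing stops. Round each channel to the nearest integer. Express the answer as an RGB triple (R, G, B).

2% lies between the 0% and 50% stops, so the local fraction is t = (2 − 0)/(50 − 0) = 2/50 ≈ 0.04.
#e9d9e7 → (233, 217, 231); #ff6f61 → (255, 111, 97).
R = 233 + 0.04 × (255 − 233) = 233.88 → 234
G = 217 + 0.04 × (111 − 217) = 212.76 → 213
B = 231 + 0.04 × (97 − 231) = 225.64 → 226

(234, 213, 226)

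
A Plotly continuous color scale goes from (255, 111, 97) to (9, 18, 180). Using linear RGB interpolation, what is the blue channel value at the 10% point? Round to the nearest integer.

B = 97 + 0.1 × (180 − 97) = 105.3 → 105

105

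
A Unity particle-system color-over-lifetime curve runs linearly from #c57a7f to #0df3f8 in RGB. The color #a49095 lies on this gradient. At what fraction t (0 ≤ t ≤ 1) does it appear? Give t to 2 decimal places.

0.18

Invert the lerp on the R channel (largest span, 184): t = (164 − 197) / (13 − 197) = -33/-184 = 0.17935.
Check on G: (144 − 122)/(243 − 122) = 0.1818 ✓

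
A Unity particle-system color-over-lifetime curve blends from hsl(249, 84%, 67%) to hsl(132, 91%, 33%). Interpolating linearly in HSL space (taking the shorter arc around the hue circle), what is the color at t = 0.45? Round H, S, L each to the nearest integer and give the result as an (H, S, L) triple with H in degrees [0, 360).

(196, 87, 52)

Hue arc: Δh = 132 − 249 = -117° (|Δh| ≤ 180, already the shorter path).
H = 249 + 0.45 × (-117) = 196.35 → 196°
S = 84 + 0.45 × (91 − 84) = 87.15 → 87%
L = 67 + 0.45 × (33 − 67) = 51.7 → 52%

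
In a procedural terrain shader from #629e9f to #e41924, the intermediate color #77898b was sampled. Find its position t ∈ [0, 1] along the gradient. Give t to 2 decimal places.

Invert the lerp on the G channel (largest span, 133): t = (137 − 158) / (25 − 158) = -21/-133 = 0.15789.
Check on R: (119 − 98)/(228 − 98) = 0.1615 ✓

0.16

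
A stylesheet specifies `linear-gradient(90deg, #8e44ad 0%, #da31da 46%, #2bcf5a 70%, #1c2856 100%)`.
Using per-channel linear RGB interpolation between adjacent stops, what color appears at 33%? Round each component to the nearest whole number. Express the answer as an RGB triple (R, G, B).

33% lies between the 0% and 46% stops, so the local fraction is t = (33 − 0)/(46 − 0) = 33/46 ≈ 0.7174.
#8e44ad → (142, 68, 173); #da31da → (218, 49, 218).
R = 142 + 0.7174 × (218 − 142) = 196.522 → 197
G = 68 + 0.7174 × (49 − 68) = 54.369 → 54
B = 173 + 0.7174 × (218 − 173) = 205.283 → 205

(197, 54, 205)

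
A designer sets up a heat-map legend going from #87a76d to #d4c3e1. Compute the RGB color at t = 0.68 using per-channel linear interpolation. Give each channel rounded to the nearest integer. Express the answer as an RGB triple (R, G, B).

(187, 186, 188)

#87a76d → (135, 167, 109); #d4c3e1 → (212, 195, 225).
R = 135 + 0.68 × (212 − 135) = 135 + 0.68 × 77 = 187.36 → 187
G = 167 + 0.68 × (195 − 167) = 167 + 0.68 × 28 = 186.04 → 186
B = 109 + 0.68 × (225 − 109) = 109 + 0.68 × 116 = 187.88 → 188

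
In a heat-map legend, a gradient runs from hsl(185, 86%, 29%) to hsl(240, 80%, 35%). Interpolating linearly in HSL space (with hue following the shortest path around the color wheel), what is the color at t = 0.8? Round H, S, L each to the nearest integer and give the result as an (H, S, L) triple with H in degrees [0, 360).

(229, 81, 34)

Hue arc: Δh = 240 − 185 = 55° (|Δh| ≤ 180, already the shorter path).
H = 185 + 0.8 × (55) = 229 → 229°
S = 86 + 0.8 × (80 − 86) = 81.2 → 81%
L = 29 + 0.8 × (35 − 29) = 33.8 → 34%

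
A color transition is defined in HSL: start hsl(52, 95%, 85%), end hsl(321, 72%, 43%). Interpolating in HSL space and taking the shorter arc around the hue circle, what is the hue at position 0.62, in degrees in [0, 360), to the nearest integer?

Hue: 321 − 52 = 269°, but |269| > 180 so the shorter arc goes the other way: Δh = 269 − 360 = -91°.
H = 52 + 0.62 × (-91) = -4.42 → -4 → -4 mod 360 = 356°

356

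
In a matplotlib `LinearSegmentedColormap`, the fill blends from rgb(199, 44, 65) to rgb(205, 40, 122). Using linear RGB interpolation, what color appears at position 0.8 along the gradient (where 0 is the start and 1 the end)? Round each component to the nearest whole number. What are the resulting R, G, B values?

R = 199 + 0.8 × (205 − 199) = 199 + 0.8 × 6 = 203.8 → 204
G = 44 + 0.8 × (40 − 44) = 44 + 0.8 × -4 = 40.8 → 41
B = 65 + 0.8 × (122 − 65) = 65 + 0.8 × 57 = 110.6 → 111

(204, 41, 111)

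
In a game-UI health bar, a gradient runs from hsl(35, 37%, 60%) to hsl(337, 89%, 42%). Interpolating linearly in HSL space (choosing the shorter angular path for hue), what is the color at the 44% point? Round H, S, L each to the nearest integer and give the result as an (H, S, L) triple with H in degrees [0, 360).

(9, 60, 52)

Hue: 337 − 35 = 302°, but |302| > 180 so the shorter arc goes the other way: Δh = 302 − 360 = -58°.
H = 35 + 0.44 × (-58) = 9.48 → 9°
S = 37 + 0.44 × (89 − 37) = 59.88 → 60%
L = 60 + 0.44 × (42 − 60) = 52.08 → 52%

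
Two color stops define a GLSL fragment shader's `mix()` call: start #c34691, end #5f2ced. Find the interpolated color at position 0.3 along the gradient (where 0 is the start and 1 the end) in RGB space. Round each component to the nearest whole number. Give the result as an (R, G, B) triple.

(165, 62, 173)

#c34691 → (195, 70, 145); #5f2ced → (95, 44, 237).
R = 195 + 0.3 × (95 − 195) = 195 + 0.3 × -100 = 165 → 165
G = 70 + 0.3 × (44 − 70) = 70 + 0.3 × -26 = 62.2 → 62
B = 145 + 0.3 × (237 − 145) = 145 + 0.3 × 92 = 172.6 → 173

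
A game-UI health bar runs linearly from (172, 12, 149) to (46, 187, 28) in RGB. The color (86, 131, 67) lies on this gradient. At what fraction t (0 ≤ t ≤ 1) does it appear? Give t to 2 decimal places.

Invert the lerp on the G channel (largest span, 175): t = (131 − 12) / (187 − 12) = 119/175 = 0.68.
Check on R: (86 − 172)/(46 − 172) = 0.6825 ✓

0.68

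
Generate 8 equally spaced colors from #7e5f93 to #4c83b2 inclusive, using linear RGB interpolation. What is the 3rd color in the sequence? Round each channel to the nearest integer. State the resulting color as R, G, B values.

(112, 105, 156)

With 8 swatches and endpoints inclusive, swatch 3 sits at t = (3 − 1)/(8 − 1) = 2/7 ≈ 0.2857.
#7e5f93 → (126, 95, 147); #4c83b2 → (76, 131, 178).
R = 126 + 0.2857 × (76 − 126) = 111.715 → 112
G = 95 + 0.2857 × (131 − 95) = 105.285 → 105
B = 147 + 0.2857 × (178 − 147) = 155.857 → 156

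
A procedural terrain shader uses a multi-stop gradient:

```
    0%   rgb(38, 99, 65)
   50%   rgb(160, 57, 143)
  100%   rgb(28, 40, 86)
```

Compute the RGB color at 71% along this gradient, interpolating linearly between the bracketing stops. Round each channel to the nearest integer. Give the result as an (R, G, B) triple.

71% lies between the 50% and 100% stops, so the local fraction is t = (71 − 50)/(100 − 50) = 21/50 ≈ 0.42.
R = 160 + 0.42 × (28 − 160) = 104.56 → 105
G = 57 + 0.42 × (40 − 57) = 49.86 → 50
B = 143 + 0.42 × (86 − 143) = 119.06 → 119

(105, 50, 119)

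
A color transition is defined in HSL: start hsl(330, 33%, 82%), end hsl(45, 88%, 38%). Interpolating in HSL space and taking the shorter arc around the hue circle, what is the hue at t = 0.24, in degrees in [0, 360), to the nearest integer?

348

Hue: 45 − 330 = -285°, but |-285| > 180 so the shorter arc goes the other way: Δh = -285 + 360 = 75°.
H = 330 + 0.24 × (75) = 348 → 348°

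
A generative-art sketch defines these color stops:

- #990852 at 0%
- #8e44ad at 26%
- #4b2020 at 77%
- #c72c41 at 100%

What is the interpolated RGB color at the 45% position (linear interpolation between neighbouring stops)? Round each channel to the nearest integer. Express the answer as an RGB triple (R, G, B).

(117, 55, 120)

45% lies between the 26% and 77% stops, so the local fraction is t = (45 − 26)/(77 − 26) = 19/51 ≈ 0.3725.
#8e44ad → (142, 68, 173); #4b2020 → (75, 32, 32).
R = 142 + 0.3725 × (75 − 142) = 117.043 → 117
G = 68 + 0.3725 × (32 − 68) = 54.59 → 55
B = 173 + 0.3725 × (32 − 173) = 120.477 → 120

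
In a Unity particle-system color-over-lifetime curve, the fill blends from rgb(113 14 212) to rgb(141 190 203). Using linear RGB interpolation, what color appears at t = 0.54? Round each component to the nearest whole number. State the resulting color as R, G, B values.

(128, 109, 207)

R = 113 + 0.54 × (141 − 113) = 113 + 0.54 × 28 = 128.12 → 128
G = 14 + 0.54 × (190 − 14) = 14 + 0.54 × 176 = 109.04 → 109
B = 212 + 0.54 × (203 − 212) = 212 + 0.54 × -9 = 207.14 → 207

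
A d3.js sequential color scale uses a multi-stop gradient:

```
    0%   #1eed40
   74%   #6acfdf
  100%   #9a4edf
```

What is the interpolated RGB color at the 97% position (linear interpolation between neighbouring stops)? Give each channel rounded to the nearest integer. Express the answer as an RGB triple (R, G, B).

97% lies between the 74% and 100% stops, so the local fraction is t = (97 − 74)/(100 − 74) = 23/26 ≈ 0.8846.
#6acfdf → (106, 207, 223); #9a4edf → (154, 78, 223).
R = 106 + 0.8846 × (154 − 106) = 148.461 → 148
G = 207 + 0.8846 × (78 − 207) = 92.887 → 93
B = 223 + 0.8846 × (223 − 223) = 223 → 223

(148, 93, 223)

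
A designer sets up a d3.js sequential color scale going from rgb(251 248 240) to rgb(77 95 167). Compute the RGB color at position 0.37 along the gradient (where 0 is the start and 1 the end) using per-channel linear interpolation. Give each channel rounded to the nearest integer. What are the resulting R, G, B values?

R = 251 + 0.37 × (77 − 251) = 251 + 0.37 × -174 = 186.62 → 187
G = 248 + 0.37 × (95 − 248) = 248 + 0.37 × -153 = 191.39 → 191
B = 240 + 0.37 × (167 − 240) = 240 + 0.37 × -73 = 212.99 → 213

(187, 191, 213)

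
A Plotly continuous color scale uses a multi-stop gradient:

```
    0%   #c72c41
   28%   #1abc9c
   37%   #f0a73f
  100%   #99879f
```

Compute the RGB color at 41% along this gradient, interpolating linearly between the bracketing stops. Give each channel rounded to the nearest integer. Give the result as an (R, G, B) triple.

(234, 165, 69)

41% lies between the 37% and 100% stops, so the local fraction is t = (41 − 37)/(100 − 37) = 4/63 ≈ 0.0635.
#f0a73f → (240, 167, 63); #99879f → (153, 135, 159).
R = 240 + 0.0635 × (153 − 240) = 234.476 → 234
G = 167 + 0.0635 × (135 − 167) = 164.968 → 165
B = 63 + 0.0635 × (159 − 63) = 69.096 → 69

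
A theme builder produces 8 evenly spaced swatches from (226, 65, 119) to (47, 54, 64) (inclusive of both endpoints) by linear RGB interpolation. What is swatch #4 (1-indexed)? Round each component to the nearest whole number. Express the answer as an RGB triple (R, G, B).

(149, 60, 95)

With 8 swatches and endpoints inclusive, swatch 4 sits at t = (4 − 1)/(8 − 1) = 3/7 ≈ 0.4286.
R = 226 + 0.4286 × (47 − 226) = 149.281 → 149
G = 65 + 0.4286 × (54 − 65) = 60.285 → 60
B = 119 + 0.4286 × (64 − 119) = 95.427 → 95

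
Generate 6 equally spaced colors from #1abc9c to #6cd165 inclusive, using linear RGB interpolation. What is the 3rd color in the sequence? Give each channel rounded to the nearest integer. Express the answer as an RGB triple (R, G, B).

With 6 swatches and endpoints inclusive, swatch 3 sits at t = (3 − 1)/(6 − 1) = 2/5 ≈ 0.4.
#1abc9c → (26, 188, 156); #6cd165 → (108, 209, 101).
R = 26 + 0.4 × (108 − 26) = 58.8 → 59
G = 188 + 0.4 × (209 − 188) = 196.4 → 196
B = 156 + 0.4 × (101 − 156) = 134 → 134

(59, 196, 134)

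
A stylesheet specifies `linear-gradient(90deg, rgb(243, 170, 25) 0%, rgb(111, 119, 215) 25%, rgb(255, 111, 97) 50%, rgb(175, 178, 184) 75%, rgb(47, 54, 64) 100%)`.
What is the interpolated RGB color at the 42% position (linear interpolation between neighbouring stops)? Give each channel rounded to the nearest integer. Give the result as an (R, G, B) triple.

(209, 114, 135)

42% lies between the 25% and 50% stops, so the local fraction is t = (42 − 25)/(50 − 25) = 17/25 ≈ 0.68.
R = 111 + 0.68 × (255 − 111) = 208.92 → 209
G = 119 + 0.68 × (111 − 119) = 113.56 → 114
B = 215 + 0.68 × (97 − 215) = 134.76 → 135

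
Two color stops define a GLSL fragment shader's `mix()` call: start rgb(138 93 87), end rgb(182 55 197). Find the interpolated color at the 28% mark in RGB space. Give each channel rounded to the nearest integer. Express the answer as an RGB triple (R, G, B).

28% corresponds to t = 0.28.
R = 138 + 0.28 × (182 − 138) = 138 + 0.28 × 44 = 150.32 → 150
G = 93 + 0.28 × (55 − 93) = 93 + 0.28 × -38 = 82.36 → 82
B = 87 + 0.28 × (197 − 87) = 87 + 0.28 × 110 = 117.8 → 118
So the blended color is (150, 82, 118), about #965276.

(150, 82, 118)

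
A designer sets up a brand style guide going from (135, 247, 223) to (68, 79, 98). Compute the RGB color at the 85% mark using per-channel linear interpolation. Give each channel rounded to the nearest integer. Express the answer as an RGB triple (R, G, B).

(78, 104, 117)

85% corresponds to t = 0.85.
R = 135 + 0.85 × (68 − 135) = 135 + 0.85 × -67 = 78.05 → 78
G = 247 + 0.85 × (79 − 247) = 247 + 0.85 × -168 = 104.2 → 104
B = 223 + 0.85 × (98 − 223) = 223 + 0.85 × -125 = 116.75 → 117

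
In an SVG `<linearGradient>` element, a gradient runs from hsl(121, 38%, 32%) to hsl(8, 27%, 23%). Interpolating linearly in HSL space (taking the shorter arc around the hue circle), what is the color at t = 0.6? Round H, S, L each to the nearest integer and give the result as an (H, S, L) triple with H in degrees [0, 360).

Hue arc: Δh = 8 − 121 = -113° (|Δh| ≤ 180, already the shorter path).
H = 121 + 0.6 × (-113) = 53.2 → 53°
S = 38 + 0.6 × (27 − 38) = 31.4 → 31%
L = 32 + 0.6 × (23 − 32) = 26.6 → 27%

(53, 31, 27)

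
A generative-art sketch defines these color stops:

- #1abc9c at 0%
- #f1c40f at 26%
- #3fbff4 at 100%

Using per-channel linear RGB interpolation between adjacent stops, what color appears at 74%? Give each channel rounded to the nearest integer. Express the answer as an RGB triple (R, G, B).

(126, 193, 164)

74% lies between the 26% and 100% stops, so the local fraction is t = (74 − 26)/(100 − 26) = 48/74 ≈ 0.6486.
#f1c40f → (241, 196, 15); #3fbff4 → (63, 191, 244).
R = 241 + 0.6486 × (63 − 241) = 125.549 → 126
G = 196 + 0.6486 × (191 − 196) = 192.757 → 193
B = 15 + 0.6486 × (244 − 15) = 163.529 → 164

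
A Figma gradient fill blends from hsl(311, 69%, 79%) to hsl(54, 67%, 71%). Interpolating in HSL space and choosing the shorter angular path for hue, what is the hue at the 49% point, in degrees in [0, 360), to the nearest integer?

1

Hue: 54 − 311 = -257°, but |-257| > 180 so the shorter arc goes the other way: Δh = -257 + 360 = 103°.
H = 311 + 0.49 × (103) = 361.47 → 361 → 361 mod 360 = 1°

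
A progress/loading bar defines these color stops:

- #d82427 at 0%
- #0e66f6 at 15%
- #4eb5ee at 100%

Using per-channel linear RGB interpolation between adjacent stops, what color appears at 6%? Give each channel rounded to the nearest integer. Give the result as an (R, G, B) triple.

(135, 62, 122)

6% lies between the 0% and 15% stops, so the local fraction is t = (6 − 0)/(15 − 0) = 6/15 ≈ 0.4.
#d82427 → (216, 36, 39); #0e66f6 → (14, 102, 246).
R = 216 + 0.4 × (14 − 216) = 135.2 → 135
G = 36 + 0.4 × (102 − 36) = 62.4 → 62
B = 39 + 0.4 × (246 − 39) = 121.8 → 122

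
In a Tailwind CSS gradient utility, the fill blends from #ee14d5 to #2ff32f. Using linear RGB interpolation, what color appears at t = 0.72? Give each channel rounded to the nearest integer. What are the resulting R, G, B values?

#ee14d5 → (238, 20, 213); #2ff32f → (47, 243, 47).
R = 238 + 0.72 × (47 − 238) = 238 + 0.72 × -191 = 100.48 → 100
G = 20 + 0.72 × (243 − 20) = 20 + 0.72 × 223 = 180.56 → 181
B = 213 + 0.72 × (47 − 213) = 213 + 0.72 × -166 = 93.48 → 93
So the blended color is (100, 181, 93), about #64b55d.

(100, 181, 93)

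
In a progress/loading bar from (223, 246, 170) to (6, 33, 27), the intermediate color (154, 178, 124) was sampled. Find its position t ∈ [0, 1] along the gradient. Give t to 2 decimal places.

Invert the lerp on the R channel (largest span, 217): t = (154 − 223) / (6 − 223) = -69/-217 = 0.31797.
Check on G: (178 − 246)/(33 − 246) = 0.3192 ✓

0.32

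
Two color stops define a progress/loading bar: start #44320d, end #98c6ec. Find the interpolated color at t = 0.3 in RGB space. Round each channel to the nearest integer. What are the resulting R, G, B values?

#44320d → (68, 50, 13); #98c6ec → (152, 198, 236).
R = 68 + 0.3 × (152 − 68) = 68 + 0.3 × 84 = 93.2 → 93
G = 50 + 0.3 × (198 − 50) = 50 + 0.3 × 148 = 94.4 → 94
B = 13 + 0.3 × (236 − 13) = 13 + 0.3 × 223 = 79.9 → 80

(93, 94, 80)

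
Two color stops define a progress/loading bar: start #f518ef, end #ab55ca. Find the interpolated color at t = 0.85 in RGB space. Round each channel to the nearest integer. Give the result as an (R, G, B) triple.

(182, 76, 208)

#f518ef → (245, 24, 239); #ab55ca → (171, 85, 202).
R = 245 + 0.85 × (171 − 245) = 245 + 0.85 × -74 = 182.1 → 182
G = 24 + 0.85 × (85 − 24) = 24 + 0.85 × 61 = 75.85 → 76
B = 239 + 0.85 × (202 − 239) = 239 + 0.85 × -37 = 207.55 → 208
So the blended color is (182, 76, 208), about #b64cd0.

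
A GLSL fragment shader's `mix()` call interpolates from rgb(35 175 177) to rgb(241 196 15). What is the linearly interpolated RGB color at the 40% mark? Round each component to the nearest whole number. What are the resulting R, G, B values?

(117, 183, 112)

40% corresponds to t = 0.4.
R = 35 + 0.4 × (241 − 35) = 35 + 0.4 × 206 = 117.4 → 117
G = 175 + 0.4 × (196 − 175) = 175 + 0.4 × 21 = 183.4 → 183
B = 177 + 0.4 × (15 − 177) = 177 + 0.4 × -162 = 112.2 → 112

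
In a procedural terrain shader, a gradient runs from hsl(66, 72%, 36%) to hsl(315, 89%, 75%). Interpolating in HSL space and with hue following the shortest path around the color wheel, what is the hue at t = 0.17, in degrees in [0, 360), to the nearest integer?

47

Hue: 315 − 66 = 249°, but |249| > 180 so the shorter arc goes the other way: Δh = 249 − 360 = -111°.
H = 66 + 0.17 × (-111) = 47.13 → 47°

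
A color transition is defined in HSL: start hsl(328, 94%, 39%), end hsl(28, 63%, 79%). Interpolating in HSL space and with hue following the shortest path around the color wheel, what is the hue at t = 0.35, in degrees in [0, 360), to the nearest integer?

Hue: 28 − 328 = -300°, but |-300| > 180 so the shorter arc goes the other way: Δh = -300 + 360 = 60°.
H = 328 + 0.35 × (60) = 349 → 349°

349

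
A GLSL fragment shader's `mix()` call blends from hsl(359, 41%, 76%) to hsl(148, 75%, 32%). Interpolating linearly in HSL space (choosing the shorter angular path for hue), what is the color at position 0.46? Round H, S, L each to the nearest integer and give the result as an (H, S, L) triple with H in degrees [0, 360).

(68, 57, 56)

Hue: 148 − 359 = -211°, but |-211| > 180 so the shorter arc goes the other way: Δh = -211 + 360 = 149°.
H = 359 + 0.46 × (149) = 427.54 → 428 → 428 mod 360 = 68°
S = 41 + 0.46 × (75 − 41) = 56.64 → 57%
L = 76 + 0.46 × (32 − 76) = 55.76 → 56%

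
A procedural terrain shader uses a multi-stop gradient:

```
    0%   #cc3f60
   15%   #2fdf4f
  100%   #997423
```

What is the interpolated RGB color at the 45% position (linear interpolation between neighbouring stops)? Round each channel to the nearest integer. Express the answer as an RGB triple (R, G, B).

(84, 185, 63)

45% lies between the 15% and 100% stops, so the local fraction is t = (45 − 15)/(100 − 15) = 30/85 ≈ 0.3529.
#2fdf4f → (47, 223, 79); #997423 → (153, 116, 35).
R = 47 + 0.3529 × (153 − 47) = 84.407 → 84
G = 223 + 0.3529 × (116 − 223) = 185.24 → 185
B = 79 + 0.3529 × (35 − 79) = 63.472 → 63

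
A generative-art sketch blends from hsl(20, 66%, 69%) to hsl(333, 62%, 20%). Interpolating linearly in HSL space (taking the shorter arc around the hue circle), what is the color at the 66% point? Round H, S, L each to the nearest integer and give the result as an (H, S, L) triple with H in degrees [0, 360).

(349, 63, 37)

Hue: 333 − 20 = 313°, but |313| > 180 so the shorter arc goes the other way: Δh = 313 − 360 = -47°.
H = 20 + 0.66 × (-47) = -11.02 → -11 → -11 mod 360 = 349°
S = 66 + 0.66 × (62 − 66) = 63.36 → 63%
L = 69 + 0.66 × (20 − 69) = 36.66 → 37%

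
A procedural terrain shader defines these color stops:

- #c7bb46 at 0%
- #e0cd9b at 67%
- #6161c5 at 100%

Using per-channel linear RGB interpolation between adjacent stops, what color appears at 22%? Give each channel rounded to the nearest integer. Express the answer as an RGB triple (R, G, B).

(207, 193, 98)

22% lies between the 0% and 67% stops, so the local fraction is t = (22 − 0)/(67 − 0) = 22/67 ≈ 0.3284.
#c7bb46 → (199, 187, 70); #e0cd9b → (224, 205, 155).
R = 199 + 0.3284 × (224 − 199) = 207.21 → 207
G = 187 + 0.3284 × (205 − 187) = 192.911 → 193
B = 70 + 0.3284 × (155 − 70) = 97.914 → 98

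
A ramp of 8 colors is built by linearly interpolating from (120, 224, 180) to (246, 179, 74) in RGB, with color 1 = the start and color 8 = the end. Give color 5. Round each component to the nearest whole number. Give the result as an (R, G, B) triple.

(192, 198, 119)

With 8 swatches and endpoints inclusive, swatch 5 sits at t = (5 − 1)/(8 − 1) = 4/7 ≈ 0.5714.
R = 120 + 0.5714 × (246 − 120) = 191.996 → 192
G = 224 + 0.5714 × (179 − 224) = 198.287 → 198
B = 180 + 0.5714 × (74 − 180) = 119.432 → 119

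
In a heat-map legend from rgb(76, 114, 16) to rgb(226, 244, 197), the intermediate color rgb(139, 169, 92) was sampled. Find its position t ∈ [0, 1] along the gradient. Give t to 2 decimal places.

0.42

Invert the lerp on the B channel (largest span, 181): t = (92 − 16) / (197 − 16) = 76/181 = 0.41989.
Check on R: (139 − 76)/(226 − 76) = 0.42 ✓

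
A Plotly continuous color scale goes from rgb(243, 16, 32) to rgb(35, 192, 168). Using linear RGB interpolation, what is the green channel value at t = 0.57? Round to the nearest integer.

116

G = 16 + 0.57 × (192 − 16) = 116.32 → 116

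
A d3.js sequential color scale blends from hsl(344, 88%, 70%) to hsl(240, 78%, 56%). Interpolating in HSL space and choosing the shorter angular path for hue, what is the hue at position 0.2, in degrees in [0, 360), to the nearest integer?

323

Hue arc: Δh = 240 − 344 = -104° (|Δh| ≤ 180, already the shorter path).
H = 344 + 0.2 × (-104) = 323.2 → 323°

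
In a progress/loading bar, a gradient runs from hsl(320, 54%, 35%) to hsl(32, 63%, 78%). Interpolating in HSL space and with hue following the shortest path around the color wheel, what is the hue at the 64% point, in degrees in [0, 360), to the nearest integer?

6

Hue: 32 − 320 = -288°, but |-288| > 180 so the shorter arc goes the other way: Δh = -288 + 360 = 72°.
H = 320 + 0.64 × (72) = 366.08 → 366 → 366 mod 360 = 6°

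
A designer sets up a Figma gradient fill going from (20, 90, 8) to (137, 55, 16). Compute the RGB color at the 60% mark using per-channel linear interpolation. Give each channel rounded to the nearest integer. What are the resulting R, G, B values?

60% corresponds to t = 0.6.
R = 20 + 0.6 × (137 − 20) = 20 + 0.6 × 117 = 90.2 → 90
G = 90 + 0.6 × (55 − 90) = 90 + 0.6 × -35 = 69 → 69
B = 8 + 0.6 × (16 − 8) = 8 + 0.6 × 8 = 12.8 → 13
So the blended color is (90, 69, 13), about #5a450d.

(90, 69, 13)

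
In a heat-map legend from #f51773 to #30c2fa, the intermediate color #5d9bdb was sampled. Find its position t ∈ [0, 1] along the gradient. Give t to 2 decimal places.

Invert the lerp on the R channel (largest span, 197): t = (93 − 245) / (48 − 245) = -152/-197 = 0.77157.
Check on G: (155 − 23)/(194 − 23) = 0.7719 ✓

0.77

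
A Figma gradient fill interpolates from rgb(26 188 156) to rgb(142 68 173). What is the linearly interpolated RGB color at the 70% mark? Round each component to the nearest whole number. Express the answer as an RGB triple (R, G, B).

70% corresponds to t = 0.7.
R = 26 + 0.7 × (142 − 26) = 26 + 0.7 × 116 = 107.2 → 107
G = 188 + 0.7 × (68 − 188) = 188 + 0.7 × -120 = 104 → 104
B = 156 + 0.7 × (173 − 156) = 156 + 0.7 × 17 = 167.9 → 168

(107, 104, 168)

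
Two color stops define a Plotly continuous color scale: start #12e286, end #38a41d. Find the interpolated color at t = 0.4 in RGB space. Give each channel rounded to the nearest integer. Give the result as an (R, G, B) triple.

#12e286 → (18, 226, 134); #38a41d → (56, 164, 29).
R = 18 + 0.4 × (56 − 18) = 18 + 0.4 × 38 = 33.2 → 33
G = 226 + 0.4 × (164 − 226) = 226 + 0.4 × -62 = 201.2 → 201
B = 134 + 0.4 × (29 − 134) = 134 + 0.4 × -105 = 92 → 92
So the blended color is (33, 201, 92), about #21c95c.

(33, 201, 92)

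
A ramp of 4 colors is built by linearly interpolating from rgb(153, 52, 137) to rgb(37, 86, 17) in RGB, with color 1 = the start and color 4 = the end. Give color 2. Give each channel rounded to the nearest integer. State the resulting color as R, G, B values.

With 4 swatches and endpoints inclusive, swatch 2 sits at t = (2 − 1)/(4 − 1) = 1/3 ≈ 0.3333.
R = 153 + 0.3333 × (37 − 153) = 114.337 → 114
G = 52 + 0.3333 × (86 − 52) = 63.332 → 63
B = 137 + 0.3333 × (17 − 137) = 97.004 → 97

(114, 63, 97)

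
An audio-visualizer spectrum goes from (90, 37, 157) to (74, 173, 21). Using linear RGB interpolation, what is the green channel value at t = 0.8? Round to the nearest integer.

146

G = 37 + 0.8 × (173 − 37) = 145.8 → 146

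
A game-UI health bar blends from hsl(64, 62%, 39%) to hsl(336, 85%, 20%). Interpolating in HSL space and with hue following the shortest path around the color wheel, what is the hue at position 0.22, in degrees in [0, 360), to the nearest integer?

Hue: 336 − 64 = 272°, but |272| > 180 so the shorter arc goes the other way: Δh = 272 − 360 = -88°.
H = 64 + 0.22 × (-88) = 44.64 → 45°

45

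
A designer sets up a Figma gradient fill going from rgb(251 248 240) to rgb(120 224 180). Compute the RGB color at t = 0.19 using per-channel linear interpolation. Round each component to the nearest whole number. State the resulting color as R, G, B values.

R = 251 + 0.19 × (120 − 251) = 251 + 0.19 × -131 = 226.11 → 226
G = 248 + 0.19 × (224 − 248) = 248 + 0.19 × -24 = 243.44 → 243
B = 240 + 0.19 × (180 − 240) = 240 + 0.19 × -60 = 228.6 → 229
So the blended color is (226, 243, 229), about #e2f3e5.

(226, 243, 229)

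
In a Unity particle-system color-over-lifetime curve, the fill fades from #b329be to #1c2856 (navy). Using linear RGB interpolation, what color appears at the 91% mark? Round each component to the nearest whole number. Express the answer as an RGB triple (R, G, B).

(42, 40, 95)

#b329be → (179, 41, 190); #1c2856 → (28, 40, 86).
91% corresponds to t = 0.91.
R = 179 + 0.91 × (28 − 179) = 179 + 0.91 × -151 = 41.59 → 42
G = 41 + 0.91 × (40 − 41) = 41 + 0.91 × -1 = 40.09 → 40
B = 190 + 0.91 × (86 − 190) = 190 + 0.91 × -104 = 95.36 → 95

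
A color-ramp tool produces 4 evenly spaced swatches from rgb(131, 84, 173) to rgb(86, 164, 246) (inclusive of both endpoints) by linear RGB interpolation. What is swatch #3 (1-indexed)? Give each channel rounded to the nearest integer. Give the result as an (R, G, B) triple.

(101, 137, 222)

With 4 swatches and endpoints inclusive, swatch 3 sits at t = (3 − 1)/(4 − 1) = 2/3 ≈ 0.6667.
R = 131 + 0.6667 × (86 − 131) = 100.999 → 101
G = 84 + 0.6667 × (164 − 84) = 137.336 → 137
B = 173 + 0.6667 × (246 − 173) = 221.669 → 222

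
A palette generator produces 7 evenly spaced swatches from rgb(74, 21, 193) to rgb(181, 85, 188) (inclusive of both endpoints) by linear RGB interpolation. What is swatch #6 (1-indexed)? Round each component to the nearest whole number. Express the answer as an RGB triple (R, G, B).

With 7 swatches and endpoints inclusive, swatch 6 sits at t = (6 − 1)/(7 − 1) = 5/6 ≈ 0.8333.
R = 74 + 0.8333 × (181 − 74) = 163.163 → 163
G = 21 + 0.8333 × (85 − 21) = 74.331 → 74
B = 193 + 0.8333 × (188 − 193) = 188.833 → 189

(163, 74, 189)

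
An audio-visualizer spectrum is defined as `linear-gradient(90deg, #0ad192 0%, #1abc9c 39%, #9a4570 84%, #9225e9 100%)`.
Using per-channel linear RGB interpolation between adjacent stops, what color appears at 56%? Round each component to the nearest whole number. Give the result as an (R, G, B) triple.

56% lies between the 39% and 84% stops, so the local fraction is t = (56 − 39)/(84 − 39) = 17/45 ≈ 0.3778.
#1abc9c → (26, 188, 156); #9a4570 → (154, 69, 112).
R = 26 + 0.3778 × (154 − 26) = 74.358 → 74
G = 188 + 0.3778 × (69 − 188) = 143.042 → 143
B = 156 + 0.3778 × (112 − 156) = 139.377 → 139

(74, 143, 139)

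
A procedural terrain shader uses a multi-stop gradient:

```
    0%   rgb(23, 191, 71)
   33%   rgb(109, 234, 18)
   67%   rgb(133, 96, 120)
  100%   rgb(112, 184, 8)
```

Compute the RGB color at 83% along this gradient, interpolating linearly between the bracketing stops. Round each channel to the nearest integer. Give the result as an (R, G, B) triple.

83% lies between the 67% and 100% stops, so the local fraction is t = (83 − 67)/(100 − 67) = 16/33 ≈ 0.4848.
R = 133 + 0.4848 × (112 − 133) = 122.819 → 123
G = 96 + 0.4848 × (184 − 96) = 138.662 → 139
B = 120 + 0.4848 × (8 − 120) = 65.702 → 66

(123, 139, 66)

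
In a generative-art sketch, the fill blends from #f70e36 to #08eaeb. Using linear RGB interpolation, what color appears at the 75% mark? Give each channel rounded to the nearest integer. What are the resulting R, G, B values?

(68, 179, 190)

#f70e36 → (247, 14, 54); #08eaeb → (8, 234, 235).
75% corresponds to t = 0.75.
R = 247 + 0.75 × (8 − 247) = 247 + 0.75 × -239 = 67.75 → 68
G = 14 + 0.75 × (234 − 14) = 14 + 0.75 × 220 = 179 → 179
B = 54 + 0.75 × (235 − 54) = 54 + 0.75 × 181 = 189.75 → 190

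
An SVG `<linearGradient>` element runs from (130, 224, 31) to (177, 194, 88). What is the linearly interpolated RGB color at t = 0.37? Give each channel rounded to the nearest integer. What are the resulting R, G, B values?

(147, 213, 52)

R = 130 + 0.37 × (177 − 130) = 130 + 0.37 × 47 = 147.39 → 147
G = 224 + 0.37 × (194 − 224) = 224 + 0.37 × -30 = 212.9 → 213
B = 31 + 0.37 × (88 − 31) = 31 + 0.37 × 57 = 52.09 → 52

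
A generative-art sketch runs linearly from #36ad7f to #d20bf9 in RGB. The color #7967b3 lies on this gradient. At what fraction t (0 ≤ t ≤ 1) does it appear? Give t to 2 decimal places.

0.43

Invert the lerp on the G channel (largest span, 162): t = (103 − 173) / (11 − 173) = -70/-162 = 0.4321.
Check on R: (121 − 54)/(210 − 54) = 0.4295 ✓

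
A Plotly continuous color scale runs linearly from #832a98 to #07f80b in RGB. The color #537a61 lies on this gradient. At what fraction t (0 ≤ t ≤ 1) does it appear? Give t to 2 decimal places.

Invert the lerp on the G channel (largest span, 206): t = (122 − 42) / (248 − 42) = 80/206 = 0.38835.
Check on R: (83 − 131)/(7 − 131) = 0.3871 ✓

0.39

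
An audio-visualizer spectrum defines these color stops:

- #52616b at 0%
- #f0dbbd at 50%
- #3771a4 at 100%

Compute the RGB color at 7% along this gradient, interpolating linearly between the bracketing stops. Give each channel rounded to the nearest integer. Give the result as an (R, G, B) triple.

7% lies between the 0% and 50% stops, so the local fraction is t = (7 − 0)/(50 − 0) = 7/50 ≈ 0.14.
#52616b → (82, 97, 107); #f0dbbd → (240, 219, 189).
R = 82 + 0.14 × (240 − 82) = 104.12 → 104
G = 97 + 0.14 × (219 − 97) = 114.08 → 114
B = 107 + 0.14 × (189 − 107) = 118.48 → 118

(104, 114, 118)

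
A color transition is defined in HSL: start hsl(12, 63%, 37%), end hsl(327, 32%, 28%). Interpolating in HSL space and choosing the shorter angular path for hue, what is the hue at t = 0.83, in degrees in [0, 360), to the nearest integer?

335

Hue: 327 − 12 = 315°, but |315| > 180 so the shorter arc goes the other way: Δh = 315 − 360 = -45°.
H = 12 + 0.83 × (-45) = -25.35 → -25 → -25 mod 360 = 335°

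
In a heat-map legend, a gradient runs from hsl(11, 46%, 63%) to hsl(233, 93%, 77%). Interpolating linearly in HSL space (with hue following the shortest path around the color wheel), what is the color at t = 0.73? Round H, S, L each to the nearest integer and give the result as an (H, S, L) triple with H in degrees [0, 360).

Hue: 233 − 11 = 222°, but |222| > 180 so the shorter arc goes the other way: Δh = 222 − 360 = -138°.
H = 11 + 0.73 × (-138) = -89.74 → -90 → -90 mod 360 = 270°
S = 46 + 0.73 × (93 − 46) = 80.31 → 80%
L = 63 + 0.73 × (77 − 63) = 73.22 → 73%

(270, 80, 73)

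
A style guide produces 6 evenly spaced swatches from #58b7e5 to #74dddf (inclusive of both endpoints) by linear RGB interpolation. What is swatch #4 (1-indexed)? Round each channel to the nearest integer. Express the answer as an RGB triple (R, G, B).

(105, 206, 225)

With 6 swatches and endpoints inclusive, swatch 4 sits at t = (4 − 1)/(6 − 1) = 3/5 ≈ 0.6.
#58b7e5 → (88, 183, 229); #74dddf → (116, 221, 223).
R = 88 + 0.6 × (116 − 88) = 104.8 → 105
G = 183 + 0.6 × (221 − 183) = 205.8 → 206
B = 229 + 0.6 × (223 − 229) = 225.4 → 225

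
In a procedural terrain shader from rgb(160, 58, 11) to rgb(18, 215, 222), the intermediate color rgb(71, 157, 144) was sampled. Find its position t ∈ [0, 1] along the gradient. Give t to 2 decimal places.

0.63

Invert the lerp on the B channel (largest span, 211): t = (144 − 11) / (222 − 11) = 133/211 = 0.63033.
Check on R: (71 − 160)/(18 − 160) = 0.6268 ✓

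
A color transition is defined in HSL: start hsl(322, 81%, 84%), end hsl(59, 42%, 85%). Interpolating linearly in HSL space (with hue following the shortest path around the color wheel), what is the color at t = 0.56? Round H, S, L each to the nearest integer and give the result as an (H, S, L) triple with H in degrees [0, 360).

Hue: 59 − 322 = -263°, but |-263| > 180 so the shorter arc goes the other way: Δh = -263 + 360 = 97°.
H = 322 + 0.56 × (97) = 376.32 → 376 → 376 mod 360 = 16°
S = 81 + 0.56 × (42 − 81) = 59.16 → 59%
L = 84 + 0.56 × (85 − 84) = 84.56 → 85%

(16, 59, 85)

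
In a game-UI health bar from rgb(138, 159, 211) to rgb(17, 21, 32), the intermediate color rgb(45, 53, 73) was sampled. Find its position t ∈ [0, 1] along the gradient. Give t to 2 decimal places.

0.77

Invert the lerp on the B channel (largest span, 179): t = (73 − 211) / (32 − 211) = -138/-179 = 0.77095.
Check on R: (45 − 138)/(17 − 138) = 0.7686 ✓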